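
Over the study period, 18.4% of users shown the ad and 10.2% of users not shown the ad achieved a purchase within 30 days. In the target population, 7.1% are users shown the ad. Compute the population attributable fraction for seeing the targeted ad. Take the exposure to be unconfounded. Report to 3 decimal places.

p₁ = 0.184, p₀ = 0.102.
Overall risk P(Y=1) = π·p₁ + (1−π)·p₀ = 0.071×0.184 + 0.929×0.102 = 0.10782.
Under exogeneity, PAF = [P(Y=1) − p₀] / P(Y=1).
PAF = (0.10782 − 0.102) / 0.10782 ≈ 0.0540

PAF ≈ 0.054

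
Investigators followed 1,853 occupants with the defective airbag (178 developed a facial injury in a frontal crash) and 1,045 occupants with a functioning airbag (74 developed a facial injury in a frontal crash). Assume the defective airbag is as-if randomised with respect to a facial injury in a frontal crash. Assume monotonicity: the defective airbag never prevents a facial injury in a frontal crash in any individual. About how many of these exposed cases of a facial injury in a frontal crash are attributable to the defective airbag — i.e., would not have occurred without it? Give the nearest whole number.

p₁ = P(outcome | exposed) = 178/1853 = 0.09606
p₀ = P(outcome | unexposed) = 74/1045 = 0.070813
PN = (p₁ − p₀)/p₁ = (0.09606 − 0.070813) / 0.09606 ≈ 0.26282.
Attributable cases ≈ PN × (exposed cases) = 0.26282 × 178 ≈ 46.78.

about 47 cases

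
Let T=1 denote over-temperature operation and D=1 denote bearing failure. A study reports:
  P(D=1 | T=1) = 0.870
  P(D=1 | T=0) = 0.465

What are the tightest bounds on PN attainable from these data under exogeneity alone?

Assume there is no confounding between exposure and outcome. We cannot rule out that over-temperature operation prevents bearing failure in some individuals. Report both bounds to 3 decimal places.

Let p₁ = 0.87, p₀ = 0.465.
Under exogeneity alone the bounds on PN are max{0,(p₁−p₀)/p₁} ≤ PN ≤ min{1,(1−p₀)/p₁}.
  lower = (p₁ − p₀)/p₁ = 0.405 / 0.87 ≈ 0.4655
  upper = min{1, (1 − p₀)/p₁} = 0.535 / 0.87 ≈ 0.6149

0.466 ≤ PN ≤ 0.615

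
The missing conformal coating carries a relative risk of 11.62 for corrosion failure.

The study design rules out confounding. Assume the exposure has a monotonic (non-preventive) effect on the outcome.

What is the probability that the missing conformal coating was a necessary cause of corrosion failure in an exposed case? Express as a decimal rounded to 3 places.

Under exogeneity and monotonicity, PN = (RR − 1) / RR = 1 − 1/RR.
PN = (11.62 − 1) / 11.62 = 10.62 / 11.62 ≈ 0.9139

PN ≈ 0.914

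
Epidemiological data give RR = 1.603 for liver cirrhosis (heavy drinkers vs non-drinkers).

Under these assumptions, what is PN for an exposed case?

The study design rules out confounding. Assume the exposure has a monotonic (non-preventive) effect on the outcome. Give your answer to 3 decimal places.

Under exogeneity and monotonicity, PN = (RR − 1) / RR = 1 − 1/RR.
PN = (1.603 − 1) / 1.603 = 0.603 / 1.603 ≈ 0.3762

PN ≈ 0.376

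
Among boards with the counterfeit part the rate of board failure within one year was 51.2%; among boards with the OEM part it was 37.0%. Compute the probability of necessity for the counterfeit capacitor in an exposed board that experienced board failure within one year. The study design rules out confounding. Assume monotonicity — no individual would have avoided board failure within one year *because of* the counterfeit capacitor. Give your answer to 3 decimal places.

PN ≈ 0.277

p₁ = 0.512, p₀ = 0.37.
Under exogeneity and monotonicity, PN = (p₁ − p₀) / p₁.
PN = (0.512 − 0.37) / 0.512 = 0.142 / 0.512 ≈ 0.2773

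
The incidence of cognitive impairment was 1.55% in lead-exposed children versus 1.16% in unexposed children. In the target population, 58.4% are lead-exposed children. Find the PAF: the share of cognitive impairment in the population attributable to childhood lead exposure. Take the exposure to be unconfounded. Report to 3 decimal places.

p₁ = 0.0155, p₀ = 0.0116.
Overall risk P(Y=1) = π·p₁ + (1−π)·p₀ = 0.584×0.0155 + 0.416×0.0116 = 0.013878.
Under exogeneity, PAF = [P(Y=1) − p₀] / P(Y=1).
PAF = (0.013878 − 0.0116) / 0.013878 ≈ 0.1641

PAF ≈ 0.164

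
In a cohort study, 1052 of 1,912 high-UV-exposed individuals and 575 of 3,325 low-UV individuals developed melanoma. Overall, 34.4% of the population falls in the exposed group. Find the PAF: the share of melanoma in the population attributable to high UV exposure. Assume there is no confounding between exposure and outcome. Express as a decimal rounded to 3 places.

p₁ = P(outcome | exposed) = 1052/1912 = 0.55021
p₀ = P(outcome | unexposed) = 575/3325 = 0.17293
Overall risk P(Y=1) = π·p₁ + (1−π)·p₀ = 0.344×0.55021 + 0.656×0.17293 = 0.30272.
Under exogeneity, PAF = [P(Y=1) − p₀] / P(Y=1).
PAF = (0.30272 − 0.17293) / 0.30272 ≈ 0.4287

PAF ≈ 0.429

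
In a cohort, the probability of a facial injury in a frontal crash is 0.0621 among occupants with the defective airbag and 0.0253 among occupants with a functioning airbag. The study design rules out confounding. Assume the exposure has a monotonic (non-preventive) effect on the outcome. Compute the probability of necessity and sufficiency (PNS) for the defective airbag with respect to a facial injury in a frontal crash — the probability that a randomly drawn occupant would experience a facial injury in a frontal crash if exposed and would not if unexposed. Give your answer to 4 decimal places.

Let p₁ = 0.0621, p₀ = 0.0253.
Under exogeneity and monotonicity, PNS = p₁ − p₀.
PNS = 0.0621 − 0.0253 = 0.0368

PNS ≈ 0.0368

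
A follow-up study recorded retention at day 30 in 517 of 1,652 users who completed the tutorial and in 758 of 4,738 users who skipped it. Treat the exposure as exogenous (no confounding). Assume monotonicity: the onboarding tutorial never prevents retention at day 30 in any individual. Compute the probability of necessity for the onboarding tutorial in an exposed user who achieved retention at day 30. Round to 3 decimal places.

PN ≈ 0.489

p₁ = P(outcome | exposed) = 517/1652 = 0.31295
p₀ = P(outcome | unexposed) = 758/4738 = 0.15998
Under exogeneity and monotonicity, PN = (p₁ − p₀) / p₁.
PN = (0.31295 − 0.15998) / 0.31295 = 0.15297 / 0.31295 ≈ 0.4888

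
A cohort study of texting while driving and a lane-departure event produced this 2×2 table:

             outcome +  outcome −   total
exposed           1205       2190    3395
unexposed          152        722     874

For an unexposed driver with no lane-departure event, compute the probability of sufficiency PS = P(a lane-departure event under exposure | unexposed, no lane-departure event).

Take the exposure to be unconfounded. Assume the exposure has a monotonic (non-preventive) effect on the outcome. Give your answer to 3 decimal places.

p₁ = P(outcome | exposed) = 1205/3395 = 0.35493
p₀ = P(outcome | unexposed) = 152/874 = 0.17391
Under exogeneity and monotonicity, PS = (p₁ − p₀)/(1 − p₀).
PS = (0.35493 − 0.17391) / 0.82609 ≈ 0.2191

PS ≈ 0.219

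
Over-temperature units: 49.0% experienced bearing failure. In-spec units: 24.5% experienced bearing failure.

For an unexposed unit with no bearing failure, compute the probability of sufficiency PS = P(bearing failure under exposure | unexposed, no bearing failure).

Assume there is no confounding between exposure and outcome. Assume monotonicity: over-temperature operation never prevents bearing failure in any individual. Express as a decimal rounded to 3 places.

p₁ = 0.49, p₀ = 0.245.
Under exogeneity and monotonicity, PS = (p₁ − p₀) / (1 − p₀).
PS = (0.49 − 0.245) / (1 − 0.245) = 0.245 / 0.755 ≈ 0.3245

PS ≈ 0.325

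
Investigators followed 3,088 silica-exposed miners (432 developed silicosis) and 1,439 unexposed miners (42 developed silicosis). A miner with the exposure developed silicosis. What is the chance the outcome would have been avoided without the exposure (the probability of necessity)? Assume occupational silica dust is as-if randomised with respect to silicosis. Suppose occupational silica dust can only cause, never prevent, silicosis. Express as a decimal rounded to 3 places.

p₁ = P(outcome | exposed) = 432/3088 = 0.1399
p₀ = P(outcome | unexposed) = 42/1439 = 0.029187
Under exogeneity and monotonicity, PN = (p₁ − p₀) / p₁.
PN = (0.1399 − 0.029187) / 0.1399 = 0.11071 / 0.1399 ≈ 0.7914

PN ≈ 0.791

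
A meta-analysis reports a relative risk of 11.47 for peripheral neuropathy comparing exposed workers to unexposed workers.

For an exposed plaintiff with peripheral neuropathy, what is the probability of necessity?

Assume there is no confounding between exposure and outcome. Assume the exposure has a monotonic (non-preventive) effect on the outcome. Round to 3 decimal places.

PN ≈ 0.913

Under exogeneity and monotonicity, PN = (RR − 1) / RR = 1 − 1/RR.
PN = (11.47 − 1) / 11.47 = 10.47 / 11.47 ≈ 0.9128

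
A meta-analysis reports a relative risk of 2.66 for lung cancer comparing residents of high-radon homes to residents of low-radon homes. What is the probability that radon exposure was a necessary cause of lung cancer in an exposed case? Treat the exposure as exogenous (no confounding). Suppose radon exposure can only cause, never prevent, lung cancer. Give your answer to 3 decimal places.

PN ≈ 0.624

Under exogeneity and monotonicity, PN = (RR − 1) / RR = 1 − 1/RR.
PN = (2.66 − 1) / 2.66 = 1.66 / 2.66 ≈ 0.6241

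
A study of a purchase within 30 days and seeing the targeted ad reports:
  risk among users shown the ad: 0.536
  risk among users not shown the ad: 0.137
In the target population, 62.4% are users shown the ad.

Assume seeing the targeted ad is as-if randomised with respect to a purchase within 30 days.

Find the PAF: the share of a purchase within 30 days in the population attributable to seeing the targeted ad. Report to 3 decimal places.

Let p₁ = 0.536, p₀ = 0.137.
Overall risk P(Y=1) = π·p₁ + (1−π)·p₀ = 0.624×0.536 + 0.376×0.137 = 0.38598.
Under exogeneity, PAF = [P(Y=1) − p₀] / P(Y=1).
PAF = (0.38598 − 0.137) / 0.38598 ≈ 0.6451

PAF ≈ 0.645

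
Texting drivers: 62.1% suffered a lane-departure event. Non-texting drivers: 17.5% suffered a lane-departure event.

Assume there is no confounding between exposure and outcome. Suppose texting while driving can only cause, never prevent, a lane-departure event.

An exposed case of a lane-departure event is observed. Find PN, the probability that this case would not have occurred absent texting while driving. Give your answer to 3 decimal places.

p₁ = 0.621, p₀ = 0.175.
Under exogeneity and monotonicity, PN = (p₁ − p₀) / p₁.
PN = (0.621 − 0.175) / 0.621 = 0.446 / 0.621 ≈ 0.7182

PN ≈ 0.718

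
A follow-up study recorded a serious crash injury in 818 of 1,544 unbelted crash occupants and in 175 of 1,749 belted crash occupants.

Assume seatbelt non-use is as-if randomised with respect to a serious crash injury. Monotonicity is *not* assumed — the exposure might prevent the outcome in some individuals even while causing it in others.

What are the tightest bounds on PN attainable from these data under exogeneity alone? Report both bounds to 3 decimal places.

0.811 ≤ PN ≤ 1.000

p₁ = P(outcome | exposed) = 818/1544 = 0.52979
p₀ = P(outcome | unexposed) = 175/1749 = 0.10006
Under exogeneity alone the bounds on PN are max{0,(p₁−p₀)/p₁} ≤ PN ≤ min{1,(1−p₀)/p₁}.
  lower = (p₁ − p₀)/p₁ = 0.42974 / 0.52979 ≈ 0.8111
  upper = min{1, (1 − p₀)/p₁} = 0.89994 / 0.52979 ≈ 1.6987 → capped at 1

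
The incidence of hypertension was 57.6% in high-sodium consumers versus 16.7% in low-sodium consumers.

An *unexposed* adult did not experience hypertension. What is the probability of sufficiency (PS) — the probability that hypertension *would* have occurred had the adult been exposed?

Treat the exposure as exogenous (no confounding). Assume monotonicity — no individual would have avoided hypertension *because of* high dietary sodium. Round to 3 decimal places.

p₁ = 0.576, p₀ = 0.167.
Under exogeneity and monotonicity, PS = (p₁ − p₀) / (1 − p₀).
PS = (0.576 − 0.167) / (1 − 0.167) = 0.409 / 0.833 ≈ 0.4910

PS ≈ 0.491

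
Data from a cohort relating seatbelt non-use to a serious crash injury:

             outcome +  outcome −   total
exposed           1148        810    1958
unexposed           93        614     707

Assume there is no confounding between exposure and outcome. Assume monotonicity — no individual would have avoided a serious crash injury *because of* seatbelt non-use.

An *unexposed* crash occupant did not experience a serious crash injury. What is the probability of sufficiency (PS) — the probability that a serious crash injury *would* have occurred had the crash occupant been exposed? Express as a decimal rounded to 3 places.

PS ≈ 0.524

p₁ = P(outcome | exposed) = 1148/1958 = 0.58631
p₀ = P(outcome | unexposed) = 93/707 = 0.13154
Under exogeneity and monotonicity, PS = (p₁ − p₀)/(1 − p₀).
PS = (0.58631 − 0.13154) / 0.86846 ≈ 0.5237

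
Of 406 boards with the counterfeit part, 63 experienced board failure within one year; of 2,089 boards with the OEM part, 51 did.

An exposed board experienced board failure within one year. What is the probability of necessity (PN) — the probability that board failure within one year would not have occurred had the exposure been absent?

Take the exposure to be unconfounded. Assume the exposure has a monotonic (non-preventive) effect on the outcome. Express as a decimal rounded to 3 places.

PN ≈ 0.843

p₁ = P(outcome | exposed) = 63/406 = 0.15517
p₀ = P(outcome | unexposed) = 51/2089 = 0.024414
Under exogeneity and monotonicity, PN = (p₁ − p₀) / p₁.
PN = (0.15517 − 0.024414) / 0.15517 = 0.13076 / 0.15517 ≈ 0.8427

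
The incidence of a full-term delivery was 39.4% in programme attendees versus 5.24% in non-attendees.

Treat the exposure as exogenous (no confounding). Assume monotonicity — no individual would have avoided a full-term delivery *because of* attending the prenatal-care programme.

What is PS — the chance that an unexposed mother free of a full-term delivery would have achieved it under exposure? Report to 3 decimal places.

p₁ = 0.394, p₀ = 0.0524.
Under exogeneity and monotonicity, PS = (p₁ − p₀) / (1 − p₀).
PS = (0.394 − 0.0524) / (1 − 0.0524) = 0.3416 / 0.9476 ≈ 0.3605

PS ≈ 0.360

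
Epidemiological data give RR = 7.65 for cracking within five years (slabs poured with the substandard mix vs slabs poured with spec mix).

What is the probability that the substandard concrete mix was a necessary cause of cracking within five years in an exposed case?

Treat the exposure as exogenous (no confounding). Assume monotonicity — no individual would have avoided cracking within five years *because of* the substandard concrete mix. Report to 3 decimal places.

PN ≈ 0.869

Under exogeneity and monotonicity, PN = (RR − 1) / RR = 1 − 1/RR.
PN = (7.65 − 1) / 7.65 = 6.65 / 7.65 ≈ 0.8693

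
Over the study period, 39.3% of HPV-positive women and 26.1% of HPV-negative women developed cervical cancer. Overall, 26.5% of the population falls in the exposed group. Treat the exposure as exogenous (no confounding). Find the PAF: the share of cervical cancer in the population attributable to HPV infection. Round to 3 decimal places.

PAF ≈ 0.118

p₁ = 0.393, p₀ = 0.261.
Overall risk P(Y=1) = π·p₁ + (1−π)·p₀ = 0.265×0.393 + 0.735×0.261 = 0.29598.
Under exogeneity, PAF = [P(Y=1) − p₀] / P(Y=1).
PAF = (0.29598 − 0.261) / 0.29598 ≈ 0.1182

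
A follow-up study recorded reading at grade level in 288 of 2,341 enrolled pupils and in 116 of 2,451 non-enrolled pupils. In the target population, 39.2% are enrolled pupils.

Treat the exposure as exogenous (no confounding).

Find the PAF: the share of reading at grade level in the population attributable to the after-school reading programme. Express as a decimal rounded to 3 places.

PAF ≈ 0.385

p₁ = P(outcome | exposed) = 288/2341 = 0.12302
p₀ = P(outcome | unexposed) = 116/2451 = 0.047328
Overall risk P(Y=1) = π·p₁ + (1−π)·p₀ = 0.392×0.12302 + 0.608×0.047328 = 0.077001.
Under exogeneity, PAF = [P(Y=1) − p₀] / P(Y=1).
PAF = (0.077001 − 0.047328) / 0.077001 ≈ 0.3854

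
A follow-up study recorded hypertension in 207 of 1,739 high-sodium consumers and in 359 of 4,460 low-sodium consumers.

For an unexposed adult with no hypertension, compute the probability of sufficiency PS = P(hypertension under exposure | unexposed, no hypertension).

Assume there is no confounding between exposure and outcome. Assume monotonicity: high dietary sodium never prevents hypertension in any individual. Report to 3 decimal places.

p₁ = P(outcome | exposed) = 207/1739 = 0.11903
p₀ = P(outcome | unexposed) = 359/4460 = 0.080493
Under exogeneity and monotonicity, PS = (p₁ − p₀) / (1 − p₀).
PS = (0.11903 − 0.080493) / (1 − 0.080493) = 0.038541 / 0.91951 ≈ 0.0419

PS ≈ 0.042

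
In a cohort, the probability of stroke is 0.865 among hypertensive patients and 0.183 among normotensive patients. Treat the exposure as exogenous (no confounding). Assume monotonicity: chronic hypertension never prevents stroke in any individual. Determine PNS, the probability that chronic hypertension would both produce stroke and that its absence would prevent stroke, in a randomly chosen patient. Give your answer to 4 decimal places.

Let p₁ = 0.865, p₀ = 0.183.
Under exogeneity and monotonicity, PNS = p₁ − p₀.
PNS = 0.865 − 0.183 = 0.682

PNS ≈ 0.6820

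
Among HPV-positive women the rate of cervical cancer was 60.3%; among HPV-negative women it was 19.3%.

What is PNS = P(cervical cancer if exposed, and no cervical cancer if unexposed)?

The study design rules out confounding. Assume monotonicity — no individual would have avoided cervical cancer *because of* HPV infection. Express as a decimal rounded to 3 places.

p₁ = 0.603, p₀ = 0.193.
Under exogeneity and monotonicity, PNS = p₁ − p₀.
PNS = 0.603 − 0.193 = 0.41

PNS ≈ 0.410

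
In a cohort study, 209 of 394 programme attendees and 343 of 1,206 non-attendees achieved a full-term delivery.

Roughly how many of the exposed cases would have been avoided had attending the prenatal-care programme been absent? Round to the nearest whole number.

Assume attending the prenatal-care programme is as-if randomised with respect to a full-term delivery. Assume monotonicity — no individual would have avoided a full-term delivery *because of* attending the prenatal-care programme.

p₁ = P(outcome | exposed) = 209/394 = 0.53046
p₀ = P(outcome | unexposed) = 343/1206 = 0.28441
PN = (p₁ − p₀)/p₁ = (0.53046 − 0.28441) / 0.53046 ≈ 0.46384.
Attributable cases ≈ PN × (exposed cases) = 0.46384 × 209 ≈ 96.94.

about 97 cases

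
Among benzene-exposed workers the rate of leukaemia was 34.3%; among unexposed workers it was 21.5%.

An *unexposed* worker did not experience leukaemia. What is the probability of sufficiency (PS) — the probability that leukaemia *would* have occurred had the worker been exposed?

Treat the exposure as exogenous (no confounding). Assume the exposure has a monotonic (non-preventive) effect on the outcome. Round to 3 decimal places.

p₁ = 0.343, p₀ = 0.215.
Under exogeneity and monotonicity, PS = (p₁ − p₀) / (1 − p₀).
PS = (0.343 − 0.215) / (1 − 0.215) = 0.128 / 0.785 ≈ 0.1631

PS ≈ 0.163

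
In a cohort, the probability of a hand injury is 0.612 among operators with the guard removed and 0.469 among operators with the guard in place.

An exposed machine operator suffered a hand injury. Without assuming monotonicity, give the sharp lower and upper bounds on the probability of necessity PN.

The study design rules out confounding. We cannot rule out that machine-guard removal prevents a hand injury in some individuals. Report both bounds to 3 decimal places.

0.234 ≤ PN ≤ 0.868

Let p₁ = 0.612, p₀ = 0.469.
Under exogeneity alone the bounds on PN are max{0,(p₁−p₀)/p₁} ≤ PN ≤ min{1,(1−p₀)/p₁}.
  lower = (p₁ − p₀)/p₁ = 0.143 / 0.612 ≈ 0.2337
  upper = min{1, (1 − p₀)/p₁} = 0.531 / 0.612 ≈ 0.8676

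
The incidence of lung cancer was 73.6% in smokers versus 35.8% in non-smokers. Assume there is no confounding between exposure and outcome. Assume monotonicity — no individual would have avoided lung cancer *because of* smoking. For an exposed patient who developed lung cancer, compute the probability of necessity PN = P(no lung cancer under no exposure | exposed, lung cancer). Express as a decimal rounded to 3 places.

p₁ = 0.736, p₀ = 0.358.
Under exogeneity and monotonicity, PN = (p₁ − p₀) / p₁.
PN = (0.736 − 0.358) / 0.736 = 0.378 / 0.736 ≈ 0.5136

PN ≈ 0.514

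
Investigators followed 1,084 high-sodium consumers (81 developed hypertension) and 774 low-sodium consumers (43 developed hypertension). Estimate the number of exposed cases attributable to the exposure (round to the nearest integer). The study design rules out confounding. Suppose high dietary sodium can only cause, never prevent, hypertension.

p₁ = P(outcome | exposed) = 81/1084 = 0.074723
p₀ = P(outcome | unexposed) = 43/774 = 0.055556
PN = (p₁ − p₀)/p₁ = (0.074723 − 0.055556) / 0.074723 ≈ 0.25652.
Attributable cases ≈ PN × (exposed cases) = 0.25652 × 81 ≈ 20.78.

about 21 cases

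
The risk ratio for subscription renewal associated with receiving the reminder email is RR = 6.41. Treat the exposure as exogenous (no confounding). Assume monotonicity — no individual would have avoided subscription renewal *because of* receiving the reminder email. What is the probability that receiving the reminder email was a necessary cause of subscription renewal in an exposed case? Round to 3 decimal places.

Under exogeneity and monotonicity, PN = (RR − 1) / RR = 1 − 1/RR.
PN = (6.41 − 1) / 6.41 = 5.41 / 6.41 ≈ 0.8440

PN ≈ 0.844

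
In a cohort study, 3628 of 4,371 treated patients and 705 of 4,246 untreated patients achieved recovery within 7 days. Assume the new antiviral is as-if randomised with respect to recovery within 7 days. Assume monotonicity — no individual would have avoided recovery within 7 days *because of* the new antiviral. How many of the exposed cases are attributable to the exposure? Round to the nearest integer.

about 2902 cases

p₁ = P(outcome | exposed) = 3628/4371 = 0.83002
p₀ = P(outcome | unexposed) = 705/4246 = 0.16604
PN = (p₁ − p₀)/p₁ = (0.83002 − 0.16604) / 0.83002 ≈ 0.79996.
Attributable cases ≈ PN × (exposed cases) = 0.79996 × 3628 ≈ 2902.25.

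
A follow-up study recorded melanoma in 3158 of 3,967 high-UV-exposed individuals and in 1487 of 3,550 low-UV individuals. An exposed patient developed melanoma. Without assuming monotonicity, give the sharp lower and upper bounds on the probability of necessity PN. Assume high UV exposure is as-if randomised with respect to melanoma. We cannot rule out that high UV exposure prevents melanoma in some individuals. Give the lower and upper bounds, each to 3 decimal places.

0.474 ≤ PN ≤ 0.730

p₁ = P(outcome | exposed) = 3158/3967 = 0.79607
p₀ = P(outcome | unexposed) = 1487/3550 = 0.41887
Under exogeneity alone the bounds on PN are max{0,(p₁−p₀)/p₁} ≤ PN ≤ min{1,(1−p₀)/p₁}.
  lower = (p₁ − p₀)/p₁ = 0.37719 / 0.79607 ≈ 0.4738
  upper = min{1, (1 − p₀)/p₁} = 0.58113 / 0.79607 ≈ 0.7300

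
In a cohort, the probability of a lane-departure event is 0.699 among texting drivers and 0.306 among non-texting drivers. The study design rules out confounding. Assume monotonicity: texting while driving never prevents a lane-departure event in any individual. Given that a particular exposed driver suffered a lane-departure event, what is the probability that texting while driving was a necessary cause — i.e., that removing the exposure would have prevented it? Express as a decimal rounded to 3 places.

Let p₁ = 0.699, p₀ = 0.306.
Under exogeneity and monotonicity, PN = (p₁ − p₀) / p₁.
PN = (0.699 − 0.306) / 0.699 = 0.393 / 0.699 ≈ 0.5622

PN ≈ 0.562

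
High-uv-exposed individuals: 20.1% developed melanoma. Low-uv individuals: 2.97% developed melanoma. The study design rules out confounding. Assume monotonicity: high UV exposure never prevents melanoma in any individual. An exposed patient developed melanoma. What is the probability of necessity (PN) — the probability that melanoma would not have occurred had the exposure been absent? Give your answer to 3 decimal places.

p₁ = 0.201, p₀ = 0.0297.
Under exogeneity and monotonicity, PN = (p₁ − p₀) / p₁.
PN = (0.201 − 0.0297) / 0.201 = 0.1713 / 0.201 ≈ 0.8522

PN ≈ 0.852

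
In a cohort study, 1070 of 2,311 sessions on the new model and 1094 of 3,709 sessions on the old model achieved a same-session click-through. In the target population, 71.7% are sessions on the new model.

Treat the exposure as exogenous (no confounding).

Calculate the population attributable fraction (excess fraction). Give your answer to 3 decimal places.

p₁ = P(outcome | exposed) = 1070/2311 = 0.463
p₀ = P(outcome | unexposed) = 1094/3709 = 0.29496
Overall risk P(Y=1) = π·p₁ + (1−π)·p₀ = 0.717×0.463 + 0.283×0.29496 = 0.41545.
Under exogeneity, PAF = [P(Y=1) − p₀] / P(Y=1).
PAF = (0.41545 − 0.29496) / 0.41545 ≈ 0.2900

PAF ≈ 0.290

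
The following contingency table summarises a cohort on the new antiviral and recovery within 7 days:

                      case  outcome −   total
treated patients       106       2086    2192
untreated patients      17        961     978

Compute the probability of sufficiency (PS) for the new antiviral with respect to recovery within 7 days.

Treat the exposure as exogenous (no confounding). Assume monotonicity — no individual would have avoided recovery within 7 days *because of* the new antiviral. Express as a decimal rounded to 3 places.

p₁ = P(outcome | exposed) = 106/2192 = 0.048358
p₀ = P(outcome | unexposed) = 17/978 = 0.017382
Under exogeneity and monotonicity, PS = (p₁ − p₀)/(1 − p₀).
PS = (0.048358 − 0.017382) / 0.98262 ≈ 0.0315

PS ≈ 0.032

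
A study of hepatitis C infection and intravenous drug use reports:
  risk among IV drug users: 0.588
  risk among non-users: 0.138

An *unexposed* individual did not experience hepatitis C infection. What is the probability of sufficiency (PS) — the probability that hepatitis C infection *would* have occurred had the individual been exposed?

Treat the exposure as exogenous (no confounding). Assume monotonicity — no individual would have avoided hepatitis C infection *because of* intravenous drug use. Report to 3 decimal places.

Let p₁ = 0.588, p₀ = 0.138.
Under exogeneity and monotonicity, PS = (p₁ − p₀) / (1 − p₀).
PS = (0.588 − 0.138) / (1 − 0.138) = 0.45 / 0.862 ≈ 0.5220

PS ≈ 0.522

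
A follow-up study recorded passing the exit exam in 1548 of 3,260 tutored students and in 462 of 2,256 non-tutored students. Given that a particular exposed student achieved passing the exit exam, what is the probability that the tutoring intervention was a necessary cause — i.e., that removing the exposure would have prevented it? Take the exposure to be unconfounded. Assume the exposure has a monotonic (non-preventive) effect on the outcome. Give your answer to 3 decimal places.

p₁ = P(outcome | exposed) = 1548/3260 = 0.47485
p₀ = P(outcome | unexposed) = 462/2256 = 0.20479
Under exogeneity and monotonicity, PN = (p₁ − p₀) / p₁.
PN = (0.47485 − 0.20479) / 0.47485 = 0.27006 / 0.47485 ≈ 0.5687

PN ≈ 0.569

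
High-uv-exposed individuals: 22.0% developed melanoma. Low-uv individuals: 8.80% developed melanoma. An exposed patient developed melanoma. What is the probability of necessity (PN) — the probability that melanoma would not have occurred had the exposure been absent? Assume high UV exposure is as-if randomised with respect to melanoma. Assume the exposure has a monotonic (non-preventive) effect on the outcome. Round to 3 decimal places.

PN ≈ 0.600

p₁ = 0.22, p₀ = 0.088.
Under exogeneity and monotonicity, PN = (p₁ − p₀) / p₁.
PN = (0.22 − 0.088) / 0.22 = 0.132 / 0.22 ≈ 0.6000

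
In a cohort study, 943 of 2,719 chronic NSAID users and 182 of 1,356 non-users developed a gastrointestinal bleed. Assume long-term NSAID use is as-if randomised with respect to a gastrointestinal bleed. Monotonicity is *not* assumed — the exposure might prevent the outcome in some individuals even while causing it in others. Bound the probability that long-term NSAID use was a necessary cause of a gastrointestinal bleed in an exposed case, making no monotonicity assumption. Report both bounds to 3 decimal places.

p₁ = P(outcome | exposed) = 943/2719 = 0.34682
p₀ = P(outcome | unexposed) = 182/1356 = 0.13422
Under exogeneity alone the bounds on PN are max{0,(p₁−p₀)/p₁} ≤ PN ≤ min{1,(1−p₀)/p₁}.
  lower = (p₁ − p₀)/p₁ = 0.2126 / 0.34682 ≈ 0.6130
  upper = min{1, (1 − p₀)/p₁} = 0.86578 / 0.34682 ≈ 2.4964 → capped at 1

0.613 ≤ PN ≤ 1.000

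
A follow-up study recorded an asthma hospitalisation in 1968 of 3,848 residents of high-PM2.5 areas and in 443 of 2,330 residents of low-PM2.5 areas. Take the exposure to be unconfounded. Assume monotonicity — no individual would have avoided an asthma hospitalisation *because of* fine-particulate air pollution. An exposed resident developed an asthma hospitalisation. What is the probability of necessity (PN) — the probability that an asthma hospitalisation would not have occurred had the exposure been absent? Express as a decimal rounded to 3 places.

p₁ = P(outcome | exposed) = 1968/3848 = 0.51143
p₀ = P(outcome | unexposed) = 443/2330 = 0.19013
Under exogeneity and monotonicity, PN = (p₁ − p₀) / p₁.
PN = (0.51143 − 0.19013) / 0.51143 = 0.32131 / 0.51143 ≈ 0.6282

PN ≈ 0.628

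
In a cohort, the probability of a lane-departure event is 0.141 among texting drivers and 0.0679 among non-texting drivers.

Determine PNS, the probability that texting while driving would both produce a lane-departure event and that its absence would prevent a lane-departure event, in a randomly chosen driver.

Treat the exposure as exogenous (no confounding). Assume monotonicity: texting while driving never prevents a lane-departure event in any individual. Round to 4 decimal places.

PNS ≈ 0.0731

Let p₁ = 0.141, p₀ = 0.0679.
Under exogeneity and monotonicity, PNS = p₁ − p₀.
PNS = 0.141 − 0.0679 = 0.0731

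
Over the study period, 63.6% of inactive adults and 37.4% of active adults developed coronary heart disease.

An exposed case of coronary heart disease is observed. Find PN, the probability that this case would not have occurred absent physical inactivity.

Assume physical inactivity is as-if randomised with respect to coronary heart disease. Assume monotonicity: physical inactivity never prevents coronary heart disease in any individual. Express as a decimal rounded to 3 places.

PN ≈ 0.412

p₁ = 0.636, p₀ = 0.374.
Under exogeneity and monotonicity, PN = (p₁ − p₀) / p₁.
PN = (0.636 − 0.374) / 0.636 = 0.262 / 0.636 ≈ 0.4119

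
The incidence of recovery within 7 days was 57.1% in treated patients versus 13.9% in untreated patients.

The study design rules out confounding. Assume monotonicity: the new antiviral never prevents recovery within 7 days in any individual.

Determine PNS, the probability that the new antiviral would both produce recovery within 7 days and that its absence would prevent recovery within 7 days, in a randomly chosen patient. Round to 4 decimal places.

PNS ≈ 0.4320

p₁ = 0.571, p₀ = 0.139.
Under exogeneity and monotonicity, PNS = p₁ − p₀.
PNS = 0.571 − 0.139 = 0.432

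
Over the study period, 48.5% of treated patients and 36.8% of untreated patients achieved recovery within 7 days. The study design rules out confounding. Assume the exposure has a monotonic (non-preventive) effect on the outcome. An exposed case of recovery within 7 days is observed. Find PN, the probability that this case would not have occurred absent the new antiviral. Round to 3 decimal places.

PN ≈ 0.241

p₁ = 0.485, p₀ = 0.368.
Under exogeneity and monotonicity, PN = (p₁ − p₀) / p₁.
PN = (0.485 − 0.368) / 0.485 = 0.117 / 0.485 ≈ 0.2412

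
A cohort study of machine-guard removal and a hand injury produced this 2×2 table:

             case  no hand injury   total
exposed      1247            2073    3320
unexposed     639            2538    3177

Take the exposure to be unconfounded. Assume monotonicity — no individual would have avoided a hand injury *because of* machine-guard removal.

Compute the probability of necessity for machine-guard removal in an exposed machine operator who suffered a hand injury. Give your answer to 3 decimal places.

p₁ = P(outcome | exposed) = 1247/3320 = 0.3756
p₀ = P(outcome | unexposed) = 639/3177 = 0.20113
Under exogeneity and monotonicity, PN = (p₁ − p₀)/p₁.
PN = (0.3756 − 0.20113) / 0.3756 ≈ 0.4645

PN ≈ 0.465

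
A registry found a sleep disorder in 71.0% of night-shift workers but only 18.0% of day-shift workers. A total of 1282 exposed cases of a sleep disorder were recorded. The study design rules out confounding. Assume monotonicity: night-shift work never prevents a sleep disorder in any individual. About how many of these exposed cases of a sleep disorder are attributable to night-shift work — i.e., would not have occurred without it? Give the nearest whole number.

about 957 cases

p₁ = 0.71, p₀ = 0.18.
PN = (p₁ − p₀)/p₁ = (0.71 − 0.18) / 0.71 ≈ 0.74648.
Attributable cases ≈ PN × (exposed cases) = 0.74648 × 1282 ≈ 956.99.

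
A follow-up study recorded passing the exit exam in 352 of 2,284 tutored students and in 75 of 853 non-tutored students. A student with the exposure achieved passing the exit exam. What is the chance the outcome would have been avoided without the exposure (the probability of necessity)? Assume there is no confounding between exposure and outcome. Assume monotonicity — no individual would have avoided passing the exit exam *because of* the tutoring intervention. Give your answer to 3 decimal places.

p₁ = P(outcome | exposed) = 352/2284 = 0.15412
p₀ = P(outcome | unexposed) = 75/853 = 0.087925
Under exogeneity and monotonicity, PN = (p₁ − p₀) / p₁.
PN = (0.15412 − 0.087925) / 0.15412 = 0.066191 / 0.15412 ≈ 0.4295

PN ≈ 0.429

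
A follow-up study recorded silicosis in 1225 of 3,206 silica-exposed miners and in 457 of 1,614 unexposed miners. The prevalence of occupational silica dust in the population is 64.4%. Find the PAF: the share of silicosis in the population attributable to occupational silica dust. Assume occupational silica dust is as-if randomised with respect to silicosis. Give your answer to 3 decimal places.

p₁ = P(outcome | exposed) = 1225/3206 = 0.3821
p₀ = P(outcome | unexposed) = 457/1614 = 0.28315
Overall risk P(Y=1) = π·p₁ + (1−π)·p₀ = 0.644×0.3821 + 0.356×0.28315 = 0.34687.
Under exogeneity, PAF = [P(Y=1) − p₀] / P(Y=1).
PAF = (0.34687 − 0.28315) / 0.34687 ≈ 0.1837

PAF ≈ 0.184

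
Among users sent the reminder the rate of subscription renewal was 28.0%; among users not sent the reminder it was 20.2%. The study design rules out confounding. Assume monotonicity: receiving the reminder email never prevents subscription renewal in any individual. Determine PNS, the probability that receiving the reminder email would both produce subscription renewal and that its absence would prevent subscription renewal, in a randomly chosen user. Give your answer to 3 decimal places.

p₁ = 0.28, p₀ = 0.202.
Under exogeneity and monotonicity, PNS = p₁ − p₀.
PNS = 0.28 − 0.202 = 0.078

PNS ≈ 0.078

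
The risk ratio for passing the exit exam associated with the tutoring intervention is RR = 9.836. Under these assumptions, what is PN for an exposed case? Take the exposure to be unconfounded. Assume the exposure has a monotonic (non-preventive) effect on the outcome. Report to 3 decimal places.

PN ≈ 0.898

Under exogeneity and monotonicity, PN = (RR − 1) / RR = 1 − 1/RR.
PN = (9.836 − 1) / 9.836 = 8.836 / 9.836 ≈ 0.8983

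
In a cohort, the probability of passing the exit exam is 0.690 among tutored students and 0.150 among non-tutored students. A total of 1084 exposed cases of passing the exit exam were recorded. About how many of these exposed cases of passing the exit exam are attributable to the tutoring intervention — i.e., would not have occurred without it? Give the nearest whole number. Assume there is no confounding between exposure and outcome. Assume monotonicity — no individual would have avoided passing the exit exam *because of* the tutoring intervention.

about 848 cases

Let p₁ = 0.69, p₀ = 0.15.
PN = (p₁ − p₀)/p₁ = (0.69 − 0.15) / 0.69 ≈ 0.78261.
Attributable cases ≈ PN × (exposed cases) = 0.78261 × 1084 ≈ 848.35.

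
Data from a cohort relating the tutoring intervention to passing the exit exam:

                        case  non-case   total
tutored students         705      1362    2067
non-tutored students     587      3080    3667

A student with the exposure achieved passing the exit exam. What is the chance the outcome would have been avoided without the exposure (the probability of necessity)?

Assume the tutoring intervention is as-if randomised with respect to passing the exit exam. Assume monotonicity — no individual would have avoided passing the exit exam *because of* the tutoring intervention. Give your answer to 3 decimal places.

PN ≈ 0.531

p₁ = P(outcome | exposed) = 705/2067 = 0.34107
p₀ = P(outcome | unexposed) = 587/3667 = 0.16008
Under exogeneity and monotonicity, PN = (p₁ − p₀) / p₁.
PN = (0.34107 − 0.16008) / 0.34107 = 0.181 / 0.34107 ≈ 0.5307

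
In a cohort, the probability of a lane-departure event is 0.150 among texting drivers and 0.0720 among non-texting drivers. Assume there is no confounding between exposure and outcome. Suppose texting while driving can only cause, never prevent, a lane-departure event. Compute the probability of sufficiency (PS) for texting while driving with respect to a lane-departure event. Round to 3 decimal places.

PS ≈ 0.084

Let p₁ = 0.15, p₀ = 0.072.
Under exogeneity and monotonicity, PS = (p₁ − p₀) / (1 − p₀).
PS = (0.15 − 0.072) / (1 − 0.072) = 0.078 / 0.928 ≈ 0.0841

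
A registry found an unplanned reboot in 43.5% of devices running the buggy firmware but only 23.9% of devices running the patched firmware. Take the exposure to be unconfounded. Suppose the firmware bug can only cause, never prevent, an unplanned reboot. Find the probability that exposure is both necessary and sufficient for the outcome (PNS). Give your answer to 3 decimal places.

PNS ≈ 0.196

p₁ = 0.435, p₀ = 0.239.
Under exogeneity and monotonicity, PNS = p₁ − p₀.
PNS = 0.435 − 0.239 = 0.196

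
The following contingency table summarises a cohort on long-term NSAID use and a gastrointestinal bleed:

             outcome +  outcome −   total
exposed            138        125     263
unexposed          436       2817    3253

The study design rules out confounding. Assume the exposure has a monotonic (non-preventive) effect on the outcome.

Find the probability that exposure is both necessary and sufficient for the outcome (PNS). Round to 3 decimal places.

PNS ≈ 0.391

p₁ = P(outcome | exposed) = 138/263 = 0.52471
p₀ = P(outcome | unexposed) = 436/3253 = 0.13403
Under exogeneity and monotonicity, PNS = p₁ − p₀.
PNS = 0.52471 − 0.13403 = 0.39068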